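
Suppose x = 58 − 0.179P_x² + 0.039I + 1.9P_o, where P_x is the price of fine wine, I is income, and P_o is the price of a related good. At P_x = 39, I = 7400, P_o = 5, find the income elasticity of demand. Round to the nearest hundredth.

3.44

At the given point, x = 58 − 0.179(39)² + 0.039(7400) + 1.9(5) = 58 − 272.259 + 288.6 + 9.5 = 83.841.
∂x/∂I = +0.039, so E_I = 0.039·(7400/83.841) ≈ 3.44.
E_I > 1: normal good (luxury).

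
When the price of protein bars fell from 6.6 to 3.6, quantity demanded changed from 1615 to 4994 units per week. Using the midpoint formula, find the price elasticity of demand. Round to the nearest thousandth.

%ΔQ = (4994 − 1615)/[(1615 + 4994)/2] = 3379/3304.5 ≈ 1.0225.
%Δp = (3.6 − 6.6)/[(6.6 + 3.6)/2] = -3/5.1 ≈ -0.5882.
Arc elasticity E = %ΔQ/%Δp ≈ 1.0225/-0.5882 ≈ -1.738.
|E| > 1: demand is elastic over this range.

-1.738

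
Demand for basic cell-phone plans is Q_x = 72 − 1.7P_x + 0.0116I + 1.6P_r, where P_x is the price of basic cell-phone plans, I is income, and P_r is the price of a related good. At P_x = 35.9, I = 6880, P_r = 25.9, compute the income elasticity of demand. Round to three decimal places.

At the given point, Q_x = 72 − 1.7(35.9) + 0.0116(6880) + 1.6(25.9) = 72 − 61.03 + 79.808 + 41.44 = 132.218.
∂Q_x/∂I = +0.0116, so E_I = 0.0116·(6880/132.218) ≈ 0.604.
E_I ∈ (0,1): normal good (necessity).

0.604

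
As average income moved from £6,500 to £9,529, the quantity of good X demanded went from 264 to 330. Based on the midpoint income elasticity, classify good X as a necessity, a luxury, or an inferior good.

necessity

%ΔQ = (330 − 264)/[(264+330)/2] = 66/297 ≈ 0.2222.
%ΔM = (9,529 − 6,500)/[(6,500+9,529)/2] = 3029/8014.5 ≈ 0.3779.
E_I = %ΔQ/%ΔM ≈ 0.588.
E_I ∈ (0,1): normal good (necessity).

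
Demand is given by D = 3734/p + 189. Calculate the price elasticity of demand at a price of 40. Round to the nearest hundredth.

-0.33

At p = 40, D = 282.35.
dD/dp = −3734/p² = −2.3338.
Point elasticity E = (dD/dp)·(p/D) = -2.3338 × 40/282.35 ≈ -0.33.
|E| < 1, so demand is inelastic at this price.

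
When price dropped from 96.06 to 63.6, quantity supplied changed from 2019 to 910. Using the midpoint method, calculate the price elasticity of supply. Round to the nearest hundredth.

%Δq = (910 − 2019)/[(2019 + 910)/2] = -1109/1464.5 ≈ -0.7573.
%ΔP = (63.6 − 96.06)/[(96.06 + 63.6)/2] = -32.46/79.83 ≈ -0.4066.
Arc elasticity E = %Δq/%ΔP ≈ -0.7573/-0.4066 ≈ 1.86.
|E| > 1: supply is elastic over this range.

1.86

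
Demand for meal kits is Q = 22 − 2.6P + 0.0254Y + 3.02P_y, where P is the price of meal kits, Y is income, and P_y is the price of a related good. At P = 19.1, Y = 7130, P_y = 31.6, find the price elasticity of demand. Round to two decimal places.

-0.20

At the given point, Q = 22 − 2.6(19.1) + 0.0254(7130) + 3.02(31.6) = 22 − 49.66 + 181.102 + 95.432 = 248.874.
∂Q/∂P = −2.6, so E_p = (−2.6)·(19.1/248.874) ≈ -0.20.
|E_p| < 1: demand is inelastic.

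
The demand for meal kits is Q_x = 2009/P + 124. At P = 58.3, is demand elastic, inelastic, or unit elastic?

At P = 58.3, Q_x = 158.4597.
dQ_x/dP = −2009/P² = −0.5911.
Point elasticity E = (dQ_x/dP)·(P/Q_x) = -0.5911 × 58.3/158.4597 ≈ -0.217.
|E| ≈ 0.217 < 1, so demand is inelastic.

inelastic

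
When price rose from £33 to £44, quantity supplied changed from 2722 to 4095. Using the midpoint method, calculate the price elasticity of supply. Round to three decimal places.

%ΔQ = (4095 − 2722)/[(2722 + 4095)/2] = 1373/3408.5 ≈ 0.4028.
%ΔP = (44 − 33)/[(33 + 44)/2] = 11/38.5 ≈ 0.2857.
Arc elasticity E = %ΔQ/%ΔP ≈ 0.4028/0.2857 ≈ 1.410.
|E| > 1: supply is elastic over this range.

1.410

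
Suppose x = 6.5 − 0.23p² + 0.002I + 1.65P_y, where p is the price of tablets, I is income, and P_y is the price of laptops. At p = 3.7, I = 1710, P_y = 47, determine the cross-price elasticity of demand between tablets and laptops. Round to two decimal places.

0.92

Evaluating quantity at (p, I, P_y) gives x = 6.5 − 0.23(3.7)² + 0.002(1710) + 1.65(47) = 6.5 − 3.1487 + 3.42 + 77.55 = 84.3213.
∂x/∂P_y = +1.65, so E_xy = 1.65·(47/84.3213) ≈ 0.92.
E_xy > 0: the goods are substitutes.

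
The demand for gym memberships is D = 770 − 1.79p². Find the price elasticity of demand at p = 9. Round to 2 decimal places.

At p = 9, D = 625.01.
dD/dp = −2·1.79·p = −32.22.
Point elasticity E = (dD/dp)·(p/D) = -32.22 × 9/625.01 ≈ -0.46.
|E| < 1, so demand is inelastic at this price.

-0.46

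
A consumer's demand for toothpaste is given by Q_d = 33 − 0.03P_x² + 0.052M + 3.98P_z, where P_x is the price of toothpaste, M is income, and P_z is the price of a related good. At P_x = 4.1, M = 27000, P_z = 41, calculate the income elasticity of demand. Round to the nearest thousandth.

Substituting, Q_d = 33 − 0.03(4.1)² + 0.052(27000) + 3.98(41) = 33 − 0.5043 + 1404 + 163.18 = 1599.6757.
∂Q_d/∂M = +0.052, so E_I = 0.052·(27000/1599.6757) ≈ 0.878.
E_I ∈ (0,1): normal good (necessity).

0.878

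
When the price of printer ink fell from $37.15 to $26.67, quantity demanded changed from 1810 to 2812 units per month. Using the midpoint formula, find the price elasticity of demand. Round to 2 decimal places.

%ΔQ = (2812 − 1810)/[(1810 + 2812)/2] = 1002/2311 ≈ 0.4336.
%ΔP = (26.67 − 37.15)/[(37.15 + 26.67)/2] = -10.48/31.91 ≈ -0.3284.
Arc elasticity E = %ΔQ/%ΔP ≈ 0.4336/-0.3284 ≈ -1.32.
|E| > 1: demand is elastic over this range.

-1.32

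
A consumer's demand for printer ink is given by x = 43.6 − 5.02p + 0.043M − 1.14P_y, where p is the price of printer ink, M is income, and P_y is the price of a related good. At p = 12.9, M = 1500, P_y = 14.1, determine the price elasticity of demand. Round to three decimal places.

-2.375

First evaluate x: 43.6 − 5.02(12.9) + 0.043(1500) − 1.14(14.1) = 43.6 − 64.758 + 64.5 − 16.074 = 27.268.
∂x/∂p = −5.02, so E_p = (−5.02)·(12.9/27.268) ≈ -2.375.
|E_p| > 1: demand is elastic.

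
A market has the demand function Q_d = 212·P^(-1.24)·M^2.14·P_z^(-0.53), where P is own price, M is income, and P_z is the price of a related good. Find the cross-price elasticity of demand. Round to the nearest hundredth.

-0.53

For a Cobb–Douglas (constant-elasticity) form Q_d = A·P_z^α·…, the elasticity with respect to P_z equals the exponent α at every point.
Here the exponent on P_z is -0.53, so the cross-price elasticity of demand is -0.53.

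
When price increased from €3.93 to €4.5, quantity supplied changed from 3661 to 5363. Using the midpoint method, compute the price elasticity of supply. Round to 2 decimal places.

2.79

%Δq = (5363 − 3661)/[(3661 + 5363)/2] = 1702/4512 ≈ 0.3772.
%ΔP = (4.5 − 3.93)/[(3.93 + 4.5)/2] = 0.57/4.215 ≈ 0.1352.
Arc elasticity E = %Δq/%ΔP ≈ 0.3772/0.1352 ≈ 2.79.
|E| > 1: supply is elastic over this range.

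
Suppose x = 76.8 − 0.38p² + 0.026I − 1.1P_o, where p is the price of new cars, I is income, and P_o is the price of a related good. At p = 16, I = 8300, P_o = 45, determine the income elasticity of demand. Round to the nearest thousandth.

1.480

Evaluating quantity at (p, I, P_o) gives x = 76.8 − 0.38(16)² + 0.026(8300) − 1.1(45) = 76.8 − 97.28 + 215.8 − 49.5 = 145.82.
∂x/∂I = +0.026, so E_I = 0.026·(8300/145.82) ≈ 1.480.
E_I > 1: normal good (luxury).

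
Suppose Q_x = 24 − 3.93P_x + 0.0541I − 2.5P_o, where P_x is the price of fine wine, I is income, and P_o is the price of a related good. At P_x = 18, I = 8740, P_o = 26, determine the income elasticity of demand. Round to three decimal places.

At the given point, Q_x = 24 − 3.93(18) + 0.0541(8740) − 2.5(26) = 24 − 70.74 + 472.834 − 65 = 361.094.
∂Q_x/∂I = +0.0541, so E_I = 0.0541·(8740/361.094) ≈ 1.309.
E_I > 1: normal good (luxury).

1.309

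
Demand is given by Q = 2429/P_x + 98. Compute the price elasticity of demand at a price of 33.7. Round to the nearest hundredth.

At P_x = 33.7, Q = 170.0772.
dQ/dP_x = −2429/P_x² = −2.1388.
Point elasticity E = (dQ/dP_x)·(P_x/Q) = -2.1388 × 33.7/170.0772 ≈ -0.42.
|E| < 1, so demand is inelastic at this price.

-0.42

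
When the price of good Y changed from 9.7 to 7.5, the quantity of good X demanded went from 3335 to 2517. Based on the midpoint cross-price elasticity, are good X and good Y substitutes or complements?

%ΔQ_x = (2517 − 3335)/[(3335+2517)/2] = -818/2926 ≈ -0.2796.
%ΔP_y = (7.5 − 9.7)/[(9.7+7.5)/2] ≈ -0.2558.
E_xy = -0.2796/-0.2558 ≈ 1.093.
E_xy > 0, so the goods are substitutes.

substitutes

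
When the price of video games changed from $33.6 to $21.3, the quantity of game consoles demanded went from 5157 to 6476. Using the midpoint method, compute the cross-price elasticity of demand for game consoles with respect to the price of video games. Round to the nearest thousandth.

%ΔQ_x = (6476 − 5157)/[(5157+6476)/2] = 1319/5816.5 ≈ 0.2268.
%ΔP_y = (21.3 − 33.6)/[(33.6+21.3)/2] ≈ -0.4481.
E_xy = 0.2268/-0.4481 ≈ -0.506.
E_xy < 0, so game consoles and video games are complements.

-0.506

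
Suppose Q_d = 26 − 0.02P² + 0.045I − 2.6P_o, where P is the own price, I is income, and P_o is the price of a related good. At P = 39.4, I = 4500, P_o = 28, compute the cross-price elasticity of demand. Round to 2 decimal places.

Q_d = 26 − 0.02(39.4)² + 0.045(4500) − 2.6(28) = 26 − 31.0472 + 202.5 − 72.8 = 124.6528.
∂Q_d/∂P_o = −2.6, so E_xy = -2.6·(28/124.6528) ≈ -0.58.
E_xy < 0: the goods are complements.

-0.58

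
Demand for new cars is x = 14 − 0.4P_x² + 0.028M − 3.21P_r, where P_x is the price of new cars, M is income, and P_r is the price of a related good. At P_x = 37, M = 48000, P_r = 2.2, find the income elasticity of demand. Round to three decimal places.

1.673

Substituting, x = 14 − 0.4(37)² + 0.028(48000) − 3.21(2.2) = 14 − 547.6 + 1344 − 7.062 = 803.338.
∂x/∂M = +0.028, so E_I = 0.028·(48000/803.338) ≈ 1.673.
E_I > 1: normal good (luxury).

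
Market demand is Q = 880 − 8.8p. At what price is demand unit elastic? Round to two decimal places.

50.00

For linear demand Q = a − bp, E = −bp/(a − bp). |E| = 1 ⇒ bp = a − bp ⇒ p = a/(2b).
p = 880/(2·8.8) = 50.00.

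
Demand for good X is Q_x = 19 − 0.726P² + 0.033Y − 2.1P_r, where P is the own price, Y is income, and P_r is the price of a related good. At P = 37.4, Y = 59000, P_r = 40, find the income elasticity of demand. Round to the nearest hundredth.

Q_x = 19 − 0.726(37.4)² + 0.033(59000) − 2.1(40) = 19 − 1015.4998 + 1947 − 84 = 866.5002.
∂Q_x/∂Y = +0.033, so E_I = 0.033·(59000/866.5002) ≈ 2.25.
E_I > 1: normal good (luxury).

2.25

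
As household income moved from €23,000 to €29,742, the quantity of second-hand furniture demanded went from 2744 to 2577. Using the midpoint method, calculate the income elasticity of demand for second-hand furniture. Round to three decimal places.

%ΔQ = (2577 − 2744)/[(2744+2577)/2] = -167/2660.5 ≈ -0.0628.
%ΔM = (29,742 − 23,000)/[(23,000+29,742)/2] = 6742/26371 ≈ 0.2557.
E_I = %ΔQ/%ΔM ≈ -0.246.
E_I < 0: inferior good.

-0.246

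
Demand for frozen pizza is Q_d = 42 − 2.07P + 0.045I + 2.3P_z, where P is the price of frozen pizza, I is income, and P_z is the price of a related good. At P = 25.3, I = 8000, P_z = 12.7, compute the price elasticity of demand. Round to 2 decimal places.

-0.14

At the given point, Q_d = 42 − 2.07(25.3) + 0.045(8000) + 2.3(12.7) = 42 − 52.371 + 360 + 29.21 = 378.839.
∂Q_d/∂P = −2.07, so E_p = (−2.07)·(25.3/378.839) ≈ -0.14.
|E_p| < 1: demand is inelastic.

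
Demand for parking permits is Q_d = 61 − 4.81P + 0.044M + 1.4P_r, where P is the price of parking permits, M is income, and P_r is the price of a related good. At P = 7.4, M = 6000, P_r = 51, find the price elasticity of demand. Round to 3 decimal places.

-0.099

Evaluating quantity at (P, M, P_r) gives Q_d = 61 − 4.81(7.4) + 0.044(6000) + 1.4(51) = 61 − 35.594 + 264 + 71.4 = 360.806.
∂Q_d/∂P = −4.81, so E_p = (−4.81)·(7.4/360.806) ≈ -0.099.
|E_p| < 1: demand is inelastic.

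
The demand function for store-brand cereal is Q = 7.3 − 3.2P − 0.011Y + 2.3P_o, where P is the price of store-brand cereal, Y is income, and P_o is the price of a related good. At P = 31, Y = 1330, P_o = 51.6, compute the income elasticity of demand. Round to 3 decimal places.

Q = 7.3 − 3.2(31) − 0.011(1330) + 2.3(51.6) = 7.3 − 99.2 − 14.63 + 118.68 = 12.15.
∂Q/∂Y = −0.011, so E_I = -0.011·(1330/12.15) ≈ -1.204.
E_I < 0: inferior good.

-1.204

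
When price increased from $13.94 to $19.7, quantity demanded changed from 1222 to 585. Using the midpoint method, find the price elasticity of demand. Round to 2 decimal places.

-2.06

%Δq = (585 − 1222)/[(1222 + 585)/2] = -637/903.5 ≈ -0.7050.
%Δp = (19.7 − 13.94)/[(13.94 + 19.7)/2] = 5.76/16.82 ≈ 0.3424.
Arc elasticity E = %Δq/%Δp ≈ -0.7050/0.3424 ≈ -2.06.
|E| > 1: demand is elastic over this range.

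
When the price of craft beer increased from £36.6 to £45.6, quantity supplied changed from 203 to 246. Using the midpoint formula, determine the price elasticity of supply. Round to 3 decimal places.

0.875

%Δq = (246 − 203)/[(203 + 246)/2] = 43/224.5 ≈ 0.1915.
%ΔP = (45.6 − 36.6)/[(36.6 + 45.6)/2] = 9/41.1 ≈ 0.2190.
Arc elasticity E = %Δq/%ΔP ≈ 0.1915/0.2190 ≈ 0.875.
|E| < 1: supply is inelastic over this range.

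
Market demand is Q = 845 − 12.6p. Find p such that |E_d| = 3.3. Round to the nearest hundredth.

51.47

Set −bp/(a − bp) = −3.3 ⇒ bp = 3.3(a − bp) ⇒ bp(1+3.3) = 3.3·a.
p = 3.3·845/(12.6·4.3) ≈ 51.47.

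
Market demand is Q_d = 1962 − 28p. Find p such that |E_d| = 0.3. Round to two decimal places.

Set −bp/(a − bp) = −0.3 ⇒ bp = 0.3(a − bp) ⇒ bp(1+0.3) = 0.3·a.
p = 0.3·1962/(28·1.3) ≈ 16.17.

16.17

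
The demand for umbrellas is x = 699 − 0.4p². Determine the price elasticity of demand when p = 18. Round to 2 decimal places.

At p = 18, x = 569.4.
dx/dp = −2·0.4·p = −14.4.
Point elasticity E = (dx/dp)·(p/x) = -14.4 × 18/569.4 ≈ -0.46.
|E| < 1, so demand is inelastic at this price.

-0.46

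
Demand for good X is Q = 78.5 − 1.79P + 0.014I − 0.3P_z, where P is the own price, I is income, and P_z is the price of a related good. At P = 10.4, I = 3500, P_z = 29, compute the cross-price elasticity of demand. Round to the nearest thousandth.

-0.087

At the given point, Q = 78.5 − 1.79(10.4) + 0.014(3500) − 0.3(29) = 78.5 − 18.616 + 49 − 8.7 = 100.184.
∂Q/∂P_z = −0.3, so E_xy = -0.3·(29/100.184) ≈ -0.087.
E_xy < 0: the goods are complements.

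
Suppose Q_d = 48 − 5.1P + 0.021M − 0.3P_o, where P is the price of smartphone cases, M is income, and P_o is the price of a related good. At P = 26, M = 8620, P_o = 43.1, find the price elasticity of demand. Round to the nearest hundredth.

-1.59

Q_d = 48 − 5.1(26) + 0.021(8620) − 0.3(43.1) = 48 − 132.6 + 181.02 − 12.93 = 83.49.
∂Q_d/∂P = −5.1, so E_p = (−5.1)·(26/83.49) ≈ -1.59.
|E_p| > 1: demand is elastic.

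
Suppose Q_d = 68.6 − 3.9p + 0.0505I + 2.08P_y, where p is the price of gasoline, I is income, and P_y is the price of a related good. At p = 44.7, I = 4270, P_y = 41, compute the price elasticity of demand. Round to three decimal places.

-0.893

Q_d = 68.6 − 3.9(44.7) + 0.0505(4270) + 2.08(41) = 68.6 − 174.33 + 215.635 + 85.28 = 195.185.
∂Q_d/∂p = −3.9, so E_p = (−3.9)·(44.7/195.185) ≈ -0.893.
|E_p| < 1: demand is inelastic.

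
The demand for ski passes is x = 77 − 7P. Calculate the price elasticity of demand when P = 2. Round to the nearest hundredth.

At P = 2, x = 63.
dx/dP = −7.
Point elasticity E = (dx/dP)·(P/x) = -7 × 2/63 ≈ -0.22.
|E| < 1, so demand is inelastic at this price.

-0.22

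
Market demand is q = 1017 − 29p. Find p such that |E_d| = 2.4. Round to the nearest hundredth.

Set −bp/(a − bp) = −2.4 ⇒ bp = 2.4(a − bp) ⇒ bp(1+2.4) = 2.4·a.
p = 2.4·1017/(29·3.4) ≈ 24.75.

24.75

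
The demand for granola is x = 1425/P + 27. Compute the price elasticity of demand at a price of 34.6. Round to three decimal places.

-0.604

At P = 34.6, x = 68.185.
dx/dP = −1425/P² = −1.1903.
Point elasticity E = (dx/dP)·(P/x) = -1.1903 × 34.6/68.185 ≈ -0.604.
|E| < 1, so demand is inelastic at this price.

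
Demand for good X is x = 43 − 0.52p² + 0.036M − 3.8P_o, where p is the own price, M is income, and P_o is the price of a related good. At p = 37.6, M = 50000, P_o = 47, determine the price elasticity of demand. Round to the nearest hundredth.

x = 43 − 0.52(37.6)² + 0.036(50000) − 3.8(47) = 43 − 735.1552 + 1800 − 178.6 = 929.2448.
∂x/∂p = −2·0.52·p = -39.104, so E_p = -39.104·(37.6/929.2448) ≈ -1.58.
|E_p| > 1: demand is elastic.

-1.58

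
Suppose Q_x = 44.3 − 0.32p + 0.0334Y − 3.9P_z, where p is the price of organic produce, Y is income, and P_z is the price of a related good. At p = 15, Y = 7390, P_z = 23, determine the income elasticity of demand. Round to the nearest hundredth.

Q_x = 44.3 − 0.32(15) + 0.0334(7390) − 3.9(23) = 44.3 − 4.8 + 246.826 − 89.7 = 196.626.
∂Q_x/∂Y = +0.0334, so E_I = 0.0334·(7390/196.626) ≈ 1.26.
E_I > 1: normal good (luxury).

1.26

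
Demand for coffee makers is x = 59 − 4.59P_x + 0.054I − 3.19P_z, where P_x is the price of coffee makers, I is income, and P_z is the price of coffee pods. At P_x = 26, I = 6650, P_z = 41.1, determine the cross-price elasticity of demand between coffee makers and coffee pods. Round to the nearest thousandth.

Evaluating quantity at (P_x, I, P_z) gives x = 59 − 4.59(26) + 0.054(6650) − 3.19(41.1) = 59 − 119.34 + 359.1 − 131.109 = 167.651.
∂x/∂P_z = −3.19, so E_xy = -3.19·(41.1/167.651) ≈ -0.782.
E_xy < 0: the goods are complements.

-0.782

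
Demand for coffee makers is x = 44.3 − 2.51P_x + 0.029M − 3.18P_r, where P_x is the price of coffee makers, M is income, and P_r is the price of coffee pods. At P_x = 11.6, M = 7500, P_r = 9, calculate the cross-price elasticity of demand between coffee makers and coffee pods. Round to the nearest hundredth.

Substituting, x = 44.3 − 2.51(11.6) + 0.029(7500) − 3.18(9) = 44.3 − 29.116 + 217.5 − 28.62 = 204.064.
∂x/∂P_r = −3.18, so E_xy = -3.18·(9/204.064) ≈ -0.14.
E_xy < 0: the goods are complements.

-0.14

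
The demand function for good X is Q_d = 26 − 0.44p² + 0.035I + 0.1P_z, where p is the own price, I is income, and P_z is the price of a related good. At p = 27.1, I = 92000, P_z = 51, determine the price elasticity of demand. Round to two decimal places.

At the given point, Q_d = 26 − 0.44(27.1)² + 0.035(92000) + 0.1(51) = 26 − 323.1404 + 3220 + 5.1 = 2927.9596.
∂Q_d/∂p = −2·0.44·p = -23.848, so E_p = -23.848·(27.1/2927.9596) ≈ -0.22.
|E_p| < 1: demand is inelastic.

-0.22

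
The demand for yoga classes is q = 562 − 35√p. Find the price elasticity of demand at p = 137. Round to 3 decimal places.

At p = 137, q = 152.3355.
dq/dp = −35/(2√p) = −35/(2·11.7047).
Point elasticity E = (dq/dp)·(p/q) = -1.4951 × 137/152.3355 ≈ -1.345.
|E| > 1, so demand is elastic at this price.

-1.345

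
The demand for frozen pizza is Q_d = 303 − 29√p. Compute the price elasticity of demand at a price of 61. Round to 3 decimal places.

At p = 61, Q_d = 76.5028.
dQ_d/dp = −29/(2√p) = −29/(2·7.8102).
Point elasticity E = (dQ_d/dp)·(p/Q_d) = -1.8565 × 61/76.5028 ≈ -1.480.
|E| > 1, so demand is elastic at this price.

-1.480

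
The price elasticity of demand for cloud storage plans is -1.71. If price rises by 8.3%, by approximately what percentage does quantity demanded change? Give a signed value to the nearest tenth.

%ΔQ ≈ E × %ΔP = (-1.71) × (8.3%) ≈ -14.2%.

-14.2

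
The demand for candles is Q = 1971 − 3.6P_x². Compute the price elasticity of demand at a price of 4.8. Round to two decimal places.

At P_x = 4.8, Q = 1888.056.
dQ/dP_x = −2·3.6·P_x = −34.56.
Point elasticity E = (dQ/dP_x)·(P_x/Q) = -34.56 × 4.8/1888.056 ≈ -0.09.
|E| < 1, so demand is inelastic at this price.

-0.09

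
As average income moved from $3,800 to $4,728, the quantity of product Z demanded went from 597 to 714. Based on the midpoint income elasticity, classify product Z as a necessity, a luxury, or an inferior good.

necessity

%ΔQ = (714 − 597)/[(597+714)/2] = 117/655.5 ≈ 0.1785.
%ΔM = (4,728 − 3,800)/[(3,800+4,728)/2] = 928/4264 ≈ 0.2176.
E_I = %ΔQ/%ΔM ≈ 0.820.
E_I ∈ (0,1): normal good (necessity).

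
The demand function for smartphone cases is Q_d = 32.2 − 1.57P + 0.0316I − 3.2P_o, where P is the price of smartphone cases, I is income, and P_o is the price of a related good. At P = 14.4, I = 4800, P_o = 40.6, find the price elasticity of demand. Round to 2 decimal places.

-0.72

Substituting, Q_d = 32.2 − 1.57(14.4) + 0.0316(4800) − 3.2(40.6) = 32.2 − 22.608 + 151.68 − 129.92 = 31.352.
∂Q_d/∂P = −1.57, so E_p = (−1.57)·(14.4/31.352) ≈ -0.72.
|E_p| < 1: demand is inelastic.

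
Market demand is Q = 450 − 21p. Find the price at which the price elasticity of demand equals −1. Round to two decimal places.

For linear demand Q = a − bp, E = −bp/(a − bp). |E| = 1 ⇒ bp = a − bp ⇒ p = a/(2b).
p = 450/(2·21) ≈ 10.71.

10.71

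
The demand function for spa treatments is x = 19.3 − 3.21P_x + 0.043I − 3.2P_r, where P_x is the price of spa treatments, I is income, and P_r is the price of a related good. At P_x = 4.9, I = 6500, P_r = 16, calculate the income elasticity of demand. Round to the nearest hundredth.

1.21

At the given point, x = 19.3 − 3.21(4.9) + 0.043(6500) − 3.2(16) = 19.3 − 15.729 + 279.5 − 51.2 = 231.871.
∂x/∂I = +0.043, so E_I = 0.043·(6500/231.871) ≈ 1.21.
E_I > 1: normal good (luxury).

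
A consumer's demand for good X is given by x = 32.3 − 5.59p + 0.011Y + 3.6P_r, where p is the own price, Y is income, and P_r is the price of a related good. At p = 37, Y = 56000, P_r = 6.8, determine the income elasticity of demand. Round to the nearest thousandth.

Substituting, x = 32.3 − 5.59(37) + 0.011(56000) + 3.6(6.8) = 32.3 − 206.83 + 616 + 24.48 = 465.95.
∂x/∂Y = +0.011, so E_I = 0.011·(56000/465.95) ≈ 1.322.
E_I > 1: normal good (luxury).

1.322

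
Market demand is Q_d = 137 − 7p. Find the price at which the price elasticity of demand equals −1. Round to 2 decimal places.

9.79

For linear demand Q_d = a − bp, E = −bp/(a − bp). |E| = 1 ⇒ bp = a − bp ⇒ p = a/(2b).
p = 137/(2·7) ≈ 9.79.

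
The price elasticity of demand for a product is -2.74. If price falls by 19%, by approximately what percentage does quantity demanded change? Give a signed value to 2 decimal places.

52.06

%ΔQ ≈ E × %ΔP = (-2.74) × (-19%) = 52.06%.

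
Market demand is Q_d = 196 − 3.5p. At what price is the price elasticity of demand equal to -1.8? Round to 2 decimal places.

36.00

Set −bp/(a − bp) = −1.8 ⇒ bp = 1.8(a − bp) ⇒ bp(1+1.8) = 1.8·a.
p = 1.8·196/(3.5·2.8) = 36.00.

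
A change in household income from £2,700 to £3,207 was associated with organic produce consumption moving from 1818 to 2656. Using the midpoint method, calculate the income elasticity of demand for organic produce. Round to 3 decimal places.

%ΔQ = (2656 − 1818)/[(1818+2656)/2] = 838/2237 ≈ 0.3746.
%ΔI = (3,207 − 2,700)/[(2,700+3,207)/2] = 507/2953.5 ≈ 0.1717.
E_I = %ΔQ/%ΔI ≈ 2.182.
E_I > 1: normal good (luxury).

2.182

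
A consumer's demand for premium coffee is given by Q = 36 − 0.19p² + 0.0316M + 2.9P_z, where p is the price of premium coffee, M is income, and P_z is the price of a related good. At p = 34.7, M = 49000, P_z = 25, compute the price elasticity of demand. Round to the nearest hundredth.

Substituting, Q = 36 − 0.19(34.7)² + 0.0316(49000) + 2.9(25) = 36 − 228.7771 + 1548.4 + 72.5 = 1428.1229.
∂Q/∂p = −2·0.19·p = -13.186, so E_p = -13.186·(34.7/1428.1229) ≈ -0.32.
|E_p| < 1: demand is inelastic.

-0.32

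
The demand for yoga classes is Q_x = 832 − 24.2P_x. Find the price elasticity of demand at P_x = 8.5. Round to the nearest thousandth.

At P_x = 8.5, Q_x = 626.3.
dQ_x/dP_x = −24.2.
Point elasticity E = (dQ_x/dP_x)·(P_x/Q_x) = -24.2 × 8.5/626.3 ≈ -0.328.
|E| < 1, so demand is inelastic at this price.

-0.328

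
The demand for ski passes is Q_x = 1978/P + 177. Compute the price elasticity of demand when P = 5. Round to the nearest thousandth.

At P = 5, Q_x = 572.6.
dQ_x/dP = −1978/P² = −79.12.
Point elasticity E = (dQ_x/dP)·(P/Q_x) = -79.12 × 5/572.6 ≈ -0.691.
|E| < 1, so demand is inelastic at this price.

-0.691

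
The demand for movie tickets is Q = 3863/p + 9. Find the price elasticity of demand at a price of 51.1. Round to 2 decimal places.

-0.89

At p = 51.1, Q = 84.5969.
dQ/dp = −3863/p² = −1.4794.
Point elasticity E = (dQ/dp)·(p/Q) = -1.4794 × 51.1/84.5969 ≈ -0.89.
|E| < 1, so demand is inelastic at this price.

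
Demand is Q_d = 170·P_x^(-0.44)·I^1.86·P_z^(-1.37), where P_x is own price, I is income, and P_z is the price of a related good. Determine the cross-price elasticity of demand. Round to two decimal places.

For a Cobb–Douglas (constant-elasticity) form Q_d = A·P_z^α·…, the elasticity with respect to P_z equals the exponent α at every point.
Here the exponent on P_z is -1.37, so the cross-price elasticity of demand is -1.37.

-1.37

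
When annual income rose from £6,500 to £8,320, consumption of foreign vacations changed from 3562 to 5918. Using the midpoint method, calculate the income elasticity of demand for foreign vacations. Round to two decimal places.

2.02

%ΔQ = (5918 − 3562)/[(3562+5918)/2] = 2356/4740 ≈ 0.4970.
%ΔY = (8,320 − 6,500)/[(6,500+8,320)/2] = 1820/7410 ≈ 0.2456.
E_I = %ΔQ/%ΔY ≈ 2.02.
E_I > 1: normal good (luxury).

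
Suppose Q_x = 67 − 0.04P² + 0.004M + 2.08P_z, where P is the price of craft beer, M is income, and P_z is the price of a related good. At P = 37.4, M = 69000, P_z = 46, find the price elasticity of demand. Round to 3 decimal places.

-0.292

Q_x = 67 − 0.04(37.4)² + 0.004(69000) + 2.08(46) = 67 − 55.9504 + 276 + 95.68 = 382.7296.
∂Q_x/∂P = −2·0.04·P = -2.992, so E_p = -2.992·(37.4/382.7296) ≈ -0.292.
|E_p| < 1: demand is inelastic.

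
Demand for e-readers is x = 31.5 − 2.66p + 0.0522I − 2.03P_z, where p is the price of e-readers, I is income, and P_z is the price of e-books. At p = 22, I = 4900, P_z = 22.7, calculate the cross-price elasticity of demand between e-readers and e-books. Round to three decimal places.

x = 31.5 − 2.66(22) + 0.0522(4900) − 2.03(22.7) = 31.5 − 58.52 + 255.78 − 46.081 = 182.679.
∂x/∂P_z = −2.03, so E_xy = -2.03·(22.7/182.679) ≈ -0.252.
E_xy < 0: the goods are complements.

-0.252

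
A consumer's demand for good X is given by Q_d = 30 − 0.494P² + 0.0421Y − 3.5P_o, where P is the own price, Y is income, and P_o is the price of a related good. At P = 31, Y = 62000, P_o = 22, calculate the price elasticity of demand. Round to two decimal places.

At the given point, Q_d = 30 − 0.494(31)² + 0.0421(62000) − 3.5(22) = 30 − 474.734 + 2610.2 − 77 = 2088.466.
∂Q_d/∂P = −2·0.494·P = -30.628, so E_p = -30.628·(31/2088.466) ≈ -0.45.
|E_p| < 1: demand is inelastic.

-0.45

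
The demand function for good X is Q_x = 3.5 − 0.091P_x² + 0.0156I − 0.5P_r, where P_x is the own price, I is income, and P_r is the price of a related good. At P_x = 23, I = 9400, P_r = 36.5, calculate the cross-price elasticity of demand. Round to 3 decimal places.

-0.218

First evaluate Q_x: 3.5 − 0.091(23)² + 0.0156(9400) − 0.5(36.5) = 3.5 − 48.139 + 146.64 − 18.25 = 83.751.
∂Q_x/∂P_r = −0.5, so E_xy = -0.5·(36.5/83.751) ≈ -0.218.
E_xy < 0: the goods are complements.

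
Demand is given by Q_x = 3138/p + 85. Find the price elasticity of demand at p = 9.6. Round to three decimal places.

At p = 9.6, Q_x = 411.875.
dQ_x/dp = −3138/p² = −34.0495.
Point elasticity E = (dQ_x/dp)·(p/Q_x) = -34.0495 × 9.6/411.875 ≈ -0.794.
|E| < 1, so demand is inelastic at this price.

-0.794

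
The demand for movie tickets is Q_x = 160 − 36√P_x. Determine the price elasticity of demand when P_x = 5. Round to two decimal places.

-0.51

At P_x = 5, Q_x = 79.5016.
dQ_x/dP_x = −36/(2√P_x) = −36/(2·2.2361).
Point elasticity E = (dQ_x/dP_x)·(P_x/Q_x) = -8.0498 × 5/79.5016 ≈ -0.51.
|E| < 1, so demand is inelastic at this price.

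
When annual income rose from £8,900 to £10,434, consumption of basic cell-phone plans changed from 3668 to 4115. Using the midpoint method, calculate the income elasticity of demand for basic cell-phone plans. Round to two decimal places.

%ΔQ = (4115 − 3668)/[(3668+4115)/2] = 447/3891.5 ≈ 0.1149.
%ΔY = (10,434 − 8,900)/[(8,900+10,434)/2] = 1534/9667 ≈ 0.1587.
E_I = %ΔQ/%ΔY ≈ 0.72.
E_I ∈ (0,1): normal good (necessity).

0.72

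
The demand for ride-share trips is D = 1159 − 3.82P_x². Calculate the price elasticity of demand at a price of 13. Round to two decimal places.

-2.51

At P_x = 13, D = 513.42.
dD/dP_x = −2·3.82·P_x = −99.32.
Point elasticity E = (dD/dP_x)·(P_x/D) = -99.32 × 13/513.42 ≈ -2.51.
|E| > 1, so demand is elastic at this price.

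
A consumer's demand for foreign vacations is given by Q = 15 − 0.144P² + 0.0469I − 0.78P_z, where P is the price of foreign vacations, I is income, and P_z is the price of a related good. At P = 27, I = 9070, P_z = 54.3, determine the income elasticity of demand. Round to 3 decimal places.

1.452

First evaluate Q: 15 − 0.144(27)² + 0.0469(9070) − 0.78(54.3) = 15 − 104.976 + 425.383 − 42.354 = 293.053.
∂Q/∂I = +0.0469, so E_I = 0.0469·(9070/293.053) ≈ 1.452.
E_I > 1: normal good (luxury).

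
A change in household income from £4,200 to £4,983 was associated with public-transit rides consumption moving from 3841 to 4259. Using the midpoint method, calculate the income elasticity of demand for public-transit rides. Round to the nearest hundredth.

0.61

%ΔQ = (4259 − 3841)/[(3841+4259)/2] = 418/4050 ≈ 0.1032.
%ΔI = (4,983 − 4,200)/[(4,200+4,983)/2] = 783/4591.5 ≈ 0.1705.
E_I = %ΔQ/%ΔI ≈ 0.61.
E_I ∈ (0,1): normal good (necessity).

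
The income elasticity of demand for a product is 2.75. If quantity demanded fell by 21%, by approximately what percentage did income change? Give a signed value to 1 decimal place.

-7.6

%ΔQ ≈ E × %ΔI ⇒ %ΔI = %ΔQ / E = (-21%)/(2.75) ≈ -7.6%.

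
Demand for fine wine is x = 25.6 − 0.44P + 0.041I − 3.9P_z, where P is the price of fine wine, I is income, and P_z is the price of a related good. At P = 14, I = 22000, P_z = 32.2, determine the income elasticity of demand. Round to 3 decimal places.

Substituting, x = 25.6 − 0.44(14) + 0.041(22000) − 3.9(32.2) = 25.6 − 6.16 + 902 − 125.58 = 795.86.
∂x/∂I = +0.041, so E_I = 0.041·(22000/795.86) ≈ 1.133.
E_I > 1: normal good (luxury).

1.133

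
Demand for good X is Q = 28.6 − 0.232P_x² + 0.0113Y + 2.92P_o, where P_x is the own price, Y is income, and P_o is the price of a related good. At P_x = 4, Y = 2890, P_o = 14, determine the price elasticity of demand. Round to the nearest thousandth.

Substituting, Q = 28.6 − 0.232(4)² + 0.0113(2890) + 2.92(14) = 28.6 − 3.712 + 32.657 + 40.88 = 98.425.
∂Q/∂P_x = −2·0.232·P_x = -1.856, so E_p = -1.856·(4/98.425) ≈ -0.075.
|E_p| < 1: demand is inelastic.

-0.075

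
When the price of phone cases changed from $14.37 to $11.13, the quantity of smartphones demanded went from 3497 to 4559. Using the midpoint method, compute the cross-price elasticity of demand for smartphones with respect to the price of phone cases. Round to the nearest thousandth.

-1.038

%ΔQ_x = (4559 − 3497)/[(3497+4559)/2] = 1062/4028 ≈ 0.2637.
%ΔP_y = (11.13 − 14.37)/[(14.37+11.13)/2] ≈ -0.2541.
E_xy = 0.2637/-0.2541 ≈ -1.038.
E_xy < 0, so smartphones and phone cases are complements.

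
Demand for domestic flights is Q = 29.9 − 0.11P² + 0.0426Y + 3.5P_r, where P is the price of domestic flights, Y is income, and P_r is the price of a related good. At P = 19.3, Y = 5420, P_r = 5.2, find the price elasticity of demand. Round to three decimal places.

First evaluate Q: 29.9 − 0.11(19.3)² + 0.0426(5420) + 3.5(5.2) = 29.9 − 40.9739 + 230.892 + 18.2 = 238.0181.
∂Q/∂P = −2·0.11·P = -4.246, so E_p = -4.246·(19.3/238.0181) ≈ -0.344.
|E_p| < 1: demand is inelastic.

-0.344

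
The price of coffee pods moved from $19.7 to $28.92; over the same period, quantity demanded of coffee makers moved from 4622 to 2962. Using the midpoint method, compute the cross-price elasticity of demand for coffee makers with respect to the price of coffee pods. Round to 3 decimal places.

-1.154

%ΔQ_x = (2962 − 4622)/[(4622+2962)/2] = -1660/3792 ≈ -0.4378.
%ΔP_y = (28.92 − 19.7)/[(19.7+28.92)/2] ≈ 0.3793.
E_xy = -0.4378/0.3793 ≈ -1.154.
E_xy < 0, so coffee makers and coffee pods are complements.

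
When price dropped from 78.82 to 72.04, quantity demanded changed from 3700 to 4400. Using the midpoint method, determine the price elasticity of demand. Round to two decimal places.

-1.92

%ΔQ = (4400 − 3700)/[(3700 + 4400)/2] = 700/4050 ≈ 0.1728.
%ΔP = (72.04 − 78.82)/[(78.82 + 72.04)/2] = -6.78/75.43 ≈ -0.0899.
Arc elasticity E = %ΔQ/%ΔP ≈ 0.1728/-0.0899 ≈ -1.92.
|E| > 1: demand is elastic over this range.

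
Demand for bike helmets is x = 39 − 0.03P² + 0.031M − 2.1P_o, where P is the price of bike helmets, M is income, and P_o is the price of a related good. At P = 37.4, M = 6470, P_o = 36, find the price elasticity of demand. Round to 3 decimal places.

-0.688

Evaluating quantity at (P, M, P_o) gives x = 39 − 0.03(37.4)² + 0.031(6470) − 2.1(36) = 39 − 41.9628 + 200.57 − 75.6 = 122.0072.
∂x/∂P = −2·0.03·P = -2.244, so E_p = -2.244·(37.4/122.0072) ≈ -0.688.
|E_p| < 1: demand is inelastic.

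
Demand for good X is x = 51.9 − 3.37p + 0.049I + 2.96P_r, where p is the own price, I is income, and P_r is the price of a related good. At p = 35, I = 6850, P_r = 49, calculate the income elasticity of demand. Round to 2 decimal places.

x = 51.9 − 3.37(35) + 0.049(6850) + 2.96(49) = 51.9 − 117.95 + 335.65 + 145.04 = 414.64.
∂x/∂I = +0.049, so E_I = 0.049·(6850/414.64) ≈ 0.81.
E_I ∈ (0,1): normal good (necessity).

0.81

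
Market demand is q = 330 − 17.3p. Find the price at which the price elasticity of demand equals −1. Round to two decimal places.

9.54

For linear demand q = a − bp, E = −bp/(a − bp). |E| = 1 ⇒ bp = a − bp ⇒ p = a/(2b).
p = 330/(2·17.3) ≈ 9.54.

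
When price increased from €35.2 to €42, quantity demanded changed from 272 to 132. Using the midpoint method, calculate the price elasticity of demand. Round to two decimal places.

%Δq = (132 − 272)/[(272 + 132)/2] = -140/202 ≈ -0.6931.
%Δp = (42 − 35.2)/[(35.2 + 42)/2] = 6.8/38.6 ≈ 0.1762.
Arc elasticity E = %Δq/%Δp ≈ -0.6931/0.1762 ≈ -3.93.
|E| > 1: demand is elastic over this range.

-3.93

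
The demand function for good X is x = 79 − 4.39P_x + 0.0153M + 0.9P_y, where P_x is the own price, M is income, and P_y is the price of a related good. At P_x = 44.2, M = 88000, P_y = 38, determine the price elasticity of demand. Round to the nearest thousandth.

-0.153

x = 79 − 4.39(44.2) + 0.0153(88000) + 0.9(38) = 79 − 194.038 + 1346.4 + 34.2 = 1265.562.
∂x/∂P_x = −4.39, so E_p = (−4.39)·(44.2/1265.562) ≈ -0.153.
|E_p| < 1: demand is inelastic.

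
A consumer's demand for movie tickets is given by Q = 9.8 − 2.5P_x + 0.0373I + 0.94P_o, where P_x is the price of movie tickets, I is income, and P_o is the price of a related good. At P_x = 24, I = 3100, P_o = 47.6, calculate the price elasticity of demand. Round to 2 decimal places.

Q = 9.8 − 2.5(24) + 0.0373(3100) + 0.94(47.6) = 9.8 − 60 + 115.63 + 44.744 = 110.174.
∂Q/∂P_x = −2.5, so E_p = (−2.5)·(24/110.174) ≈ -0.54.
|E_p| < 1: demand is inelastic.

-0.54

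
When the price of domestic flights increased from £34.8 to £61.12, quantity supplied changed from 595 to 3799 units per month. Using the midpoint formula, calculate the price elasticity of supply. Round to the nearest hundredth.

%Δq = (3799 − 595)/[(595 + 3799)/2] = 3204/2197 ≈ 1.4584.
%ΔP = (61.12 − 34.8)/[(34.8 + 61.12)/2] = 26.32/47.96 ≈ 0.5488.
Arc elasticity E = %Δq/%ΔP ≈ 1.4584/0.5488 ≈ 2.66.
|E| > 1: supply is elastic over this range.

2.66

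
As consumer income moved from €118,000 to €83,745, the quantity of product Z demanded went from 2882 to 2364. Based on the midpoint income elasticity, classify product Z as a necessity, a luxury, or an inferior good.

%ΔQ = (2364 − 2882)/[(2882+2364)/2] = -518/2623 ≈ -0.1975.
%ΔI = (83,745 − 118,000)/[(118,000+83,745)/2] = -34255/100872.5 ≈ -0.3396.
E_I = %ΔQ/%ΔI ≈ 0.582.
E_I ∈ (0,1): normal good (necessity).

necessity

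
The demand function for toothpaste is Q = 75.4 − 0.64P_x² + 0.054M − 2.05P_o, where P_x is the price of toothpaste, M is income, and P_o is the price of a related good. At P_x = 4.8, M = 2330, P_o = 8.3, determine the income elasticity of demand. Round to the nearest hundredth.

0.74

First evaluate Q: 75.4 − 0.64(4.8)² + 0.054(2330) − 2.05(8.3) = 75.4 − 14.7456 + 125.82 − 17.015 = 169.4594.
∂Q/∂M = +0.054, so E_I = 0.054·(2330/169.4594) ≈ 0.74.
E_I ∈ (0,1): normal good (necessity).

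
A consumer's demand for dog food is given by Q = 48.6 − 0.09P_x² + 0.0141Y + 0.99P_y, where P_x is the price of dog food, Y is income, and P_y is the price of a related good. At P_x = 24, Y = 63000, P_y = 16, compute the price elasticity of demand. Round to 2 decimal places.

-0.12

Substituting, Q = 48.6 − 0.09(24)² + 0.0141(63000) + 0.99(16) = 48.6 − 51.84 + 888.3 + 15.84 = 900.9.
∂Q/∂P_x = −2·0.09·P_x = -4.32, so E_p = -4.32·(24/900.9) ≈ -0.12.
|E_p| < 1: demand is inelastic.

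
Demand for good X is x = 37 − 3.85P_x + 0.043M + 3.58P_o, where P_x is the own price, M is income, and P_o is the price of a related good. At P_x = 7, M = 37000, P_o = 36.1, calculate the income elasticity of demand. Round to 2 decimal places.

0.92

First evaluate x: 37 − 3.85(7) + 0.043(37000) + 3.58(36.1) = 37 − 26.95 + 1591 + 129.238 = 1730.288.
∂x/∂M = +0.043, so E_I = 0.043·(37000/1730.288) ≈ 0.92.
E_I ∈ (0,1): normal good (necessity).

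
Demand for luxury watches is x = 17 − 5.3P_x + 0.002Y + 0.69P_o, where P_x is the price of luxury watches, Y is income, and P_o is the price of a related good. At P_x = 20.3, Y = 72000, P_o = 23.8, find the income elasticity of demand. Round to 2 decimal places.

At the given point, x = 17 − 5.3(20.3) + 0.002(72000) + 0.69(23.8) = 17 − 107.59 + 144 + 16.422 = 69.832.
∂x/∂Y = +0.002, so E_I = 0.002·(72000/69.832) ≈ 2.06.
E_I > 1: normal good (luxury).

2.06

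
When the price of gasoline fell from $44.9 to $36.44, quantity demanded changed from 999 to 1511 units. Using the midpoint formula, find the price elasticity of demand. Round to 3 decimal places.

-1.961

%ΔQ = (1511 − 999)/[(999 + 1511)/2] = 512/1255 ≈ 0.4080.
%Δp = (36.44 − 44.9)/[(44.9 + 36.44)/2] = -8.46/40.67 ≈ -0.2080.
Arc elasticity E = %ΔQ/%Δp ≈ 0.4080/-0.2080 ≈ -1.961.
|E| > 1: demand is elastic over this range.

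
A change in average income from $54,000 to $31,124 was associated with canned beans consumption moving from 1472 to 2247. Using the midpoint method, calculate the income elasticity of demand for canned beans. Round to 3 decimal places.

-0.775

%ΔQ = (2247 − 1472)/[(1472+2247)/2] = 775/1859.5 ≈ 0.4168.
%ΔI = (31,124 − 54,000)/[(54,000+31,124)/2] = -22876/42562 ≈ -0.5375.
E_I = %ΔQ/%ΔI ≈ -0.775.
E_I < 0: inferior good.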